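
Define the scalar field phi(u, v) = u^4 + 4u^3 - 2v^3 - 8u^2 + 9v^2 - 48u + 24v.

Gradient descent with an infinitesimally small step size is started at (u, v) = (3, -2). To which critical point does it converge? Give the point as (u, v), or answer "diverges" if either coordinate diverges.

phi is separable, so gradient descent decouples: u follows -∂phi/∂u, v follows -∂phi/∂v.
∂phi/∂u = 4(u - 2)(u + 2)(u + 3); at u=3 this is 120, so u decreases.
∂phi/∂v = -6(v - 4)(v + 1); at v=-2 this is -36, so v increases.
u converges to its nearest critical value 2 (a local min of the u-part); v converges to -1. The iterate converges to (2, -1).

(2, -1)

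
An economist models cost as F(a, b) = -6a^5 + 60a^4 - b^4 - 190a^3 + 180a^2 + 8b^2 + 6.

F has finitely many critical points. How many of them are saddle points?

F separates as a function of a plus a function of b, so ∇F=0 decouples.
∂F/∂a = -30a(a - 4)(a - 3)(a - 1) = 0 at a ∈ {0, 1, 3, 4}; ∂F/∂b = -4b(b - 2)(b + 2) = 0 at b ∈ {-2, 0, 2}.
The Hessian is diagonal: diag(F_aa, F_bb). Second derivatives: F_aa(0)=360, F_aa(1)=-180, F_aa(3)=180, F_aa(4)=-360; F_bb(-2)=-32, F_bb(0)=16, F_bb(2)=-32.
Saddle points occur where the two diagonal entries have opposite signs: (0, -2), (0, 2), (1, 0), (3, -2), (3, 2), (4, 0). Count: 6.

6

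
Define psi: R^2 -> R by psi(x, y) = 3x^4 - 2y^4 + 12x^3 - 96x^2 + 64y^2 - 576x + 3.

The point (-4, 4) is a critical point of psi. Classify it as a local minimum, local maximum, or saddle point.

The mixed partial ∂²psi/∂x∂y is 0, so the Hessian at any point is diag(psi_xx, psi_yy) = diag(12(3x^2 + 6x - 16), 8(-3y^2 + 16)).
At (-4, 4): H = diag(96, -256).
The eigenvalues have opposite signs, so H is indefinite: a saddle point.

saddle point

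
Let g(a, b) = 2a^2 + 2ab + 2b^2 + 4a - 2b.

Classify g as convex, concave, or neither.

g is quadratic, so its Hessian is the constant matrix H = [[4, 2], [2, 4]].
det(H) = 12, tr(H) = 8.
det(H) > 0 and tr(H) > 0, so H is positive definite everywhere: convex.

convex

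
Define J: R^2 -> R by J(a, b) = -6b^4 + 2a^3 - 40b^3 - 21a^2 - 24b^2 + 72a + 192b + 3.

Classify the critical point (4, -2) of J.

The mixed partial ∂²J/∂a∂b is 0, so the Hessian at any point is diag(J_aa, J_bb) = diag(6(2a - 7), -24(3b^2 + 10b + 2)).
At (4, -2): H = diag(6, 144).
Both eigenvalues are positive, so H is positive definite: a local minimum.

local minimum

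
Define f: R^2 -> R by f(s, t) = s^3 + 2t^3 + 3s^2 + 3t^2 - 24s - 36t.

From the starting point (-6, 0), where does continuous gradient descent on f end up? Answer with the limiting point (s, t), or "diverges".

diverges

f is separable, so gradient descent decouples: s follows -∂f/∂s, t follows -∂f/∂t.
∂f/∂s = 3(s - 2)(s + 4); at s=-6 this is 48, so s decreases.
∂f/∂t = 6(t - 2)(t + 3); at t=0 this is -36, so t increases.
The s-coordinate has no critical point in that direction and runs off to infinity.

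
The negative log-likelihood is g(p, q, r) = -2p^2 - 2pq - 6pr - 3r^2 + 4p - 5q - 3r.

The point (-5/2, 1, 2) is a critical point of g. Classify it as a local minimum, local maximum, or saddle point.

saddle point

The Hessian is constant: H = [[-4, -2, -6], [-2, 0, 0], [-6, 0, -6]].
Leading principal minors: Δ₁ = -4, Δ₂ = -4, Δ₃ = 24.
The minors fit neither the all-positive nor the alternating-sign pattern, so H is indefinite: a saddle point.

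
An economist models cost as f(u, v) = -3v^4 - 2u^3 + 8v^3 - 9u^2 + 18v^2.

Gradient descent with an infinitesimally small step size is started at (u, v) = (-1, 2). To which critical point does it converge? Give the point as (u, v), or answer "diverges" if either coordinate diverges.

(-3, 0)

f is separable, so gradient descent decouples: u follows -∂f/∂u, v follows -∂f/∂v.
∂f/∂u = -6u(u + 3); at u=-1 this is 12, so u decreases.
∂f/∂v = -12v(v - 3)(v + 1); at v=2 this is 72, so v decreases.
u converges to its nearest critical value -3 (a local min of the u-part); v converges to 0. The iterate converges to (-3, 0).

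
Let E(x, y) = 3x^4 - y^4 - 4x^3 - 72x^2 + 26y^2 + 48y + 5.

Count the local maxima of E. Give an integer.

2

E separates as a function of x plus a function of y, so ∇E=0 decouples.
∂E/∂x = 12x(x - 4)(x + 3) = 0 at x ∈ {-3, 0, 4}; ∂E/∂y = -4(y - 4)(y + 1)(y + 3) = 0 at y ∈ {-3, -1, 4}.
The Hessian is diagonal: diag(E_xx, E_yy). Second derivatives: E_xx(-3)=252, E_xx(0)=-144, E_xx(4)=336; E_yy(-3)=-56, E_yy(-1)=40, E_yy(4)=-140.
Local maxima occur where both diagonal entries negative: (0, -3), (0, 4). Count: 2.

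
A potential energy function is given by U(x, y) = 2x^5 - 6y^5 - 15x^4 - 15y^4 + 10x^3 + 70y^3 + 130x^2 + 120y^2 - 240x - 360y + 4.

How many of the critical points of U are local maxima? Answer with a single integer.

U separates as a function of x plus a function of y, so ∇U=0 decouples.
∂U/∂x = 10(x - 4)(x - 3)(x - 1)(x + 2) = 0 at x ∈ {-2, 1, 3, 4}; ∂U/∂y = -30(y - 2)(y - 1)(y + 2)(y + 3) = 0 at y ∈ {-3, -2, 1, 2}.
The Hessian is diagonal: diag(U_xx, U_yy). Second derivatives: U_xx(-2)=-900, U_xx(1)=180, U_xx(3)=-100, U_xx(4)=180; U_yy(-3)=600, U_yy(-2)=-360, U_yy(1)=360, U_yy(2)=-600.
Local maxima occur where both diagonal entries negative: (-2, -2), (-2, 2), (3, -2), (3, 2). Count: 4.

4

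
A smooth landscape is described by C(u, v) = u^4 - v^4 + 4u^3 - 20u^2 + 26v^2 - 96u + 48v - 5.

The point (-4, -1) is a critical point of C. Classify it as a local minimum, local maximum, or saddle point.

local minimum

The mixed partial ∂²C/∂u∂v is 0, so the Hessian at any point is diag(C_uu, C_vv) = diag(4(3u^2 + 6u - 10), 4(-3v^2 + 13)).
At (-4, -1): H = diag(56, 40).
Both eigenvalues are positive, so H is positive definite: a local minimum.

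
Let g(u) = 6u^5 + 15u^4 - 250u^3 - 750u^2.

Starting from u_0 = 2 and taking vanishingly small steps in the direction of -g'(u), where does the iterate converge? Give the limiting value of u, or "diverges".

5

g'(u) = 30u(u - 5)(u + 2)(u + 5), so g'(2) = -5040.
Gradient descent moves in the -g' direction, i.e. u is increasing.
The nearest critical point in that direction is u = 5, where g'' = 10500 > 0 (a local minimum). The iterate converges there.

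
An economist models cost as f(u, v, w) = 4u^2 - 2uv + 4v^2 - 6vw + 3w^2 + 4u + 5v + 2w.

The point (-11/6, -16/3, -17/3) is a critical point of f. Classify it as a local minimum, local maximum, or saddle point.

local minimum

The Hessian is constant: H = [[8, -2, 0], [-2, 8, -6], [0, -6, 6]].
Leading principal minors: Δ₁ = 8, Δ₂ = 60, Δ₃ = 72.
All leading minors are positive, so H is positive definite: a local minimum.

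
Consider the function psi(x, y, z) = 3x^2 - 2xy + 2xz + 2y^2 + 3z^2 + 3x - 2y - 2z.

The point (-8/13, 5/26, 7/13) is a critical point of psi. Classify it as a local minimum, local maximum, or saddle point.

The Hessian is constant: H = [[6, -2, 2], [-2, 4, 0], [2, 0, 6]].
Leading principal minors: Δ₁ = 6, Δ₂ = 20, Δ₃ = 104.
All leading minors are positive, so H is positive definite: a local minimum.

local minimum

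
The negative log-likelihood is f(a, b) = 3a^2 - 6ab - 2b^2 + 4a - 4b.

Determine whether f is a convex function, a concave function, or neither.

neither

f is quadratic, so its Hessian is the constant matrix H = [[6, -6], [-6, -4]].
det(H) = -60, tr(H) = 2.
det(H) < 0, so H is indefinite: neither convex nor concave.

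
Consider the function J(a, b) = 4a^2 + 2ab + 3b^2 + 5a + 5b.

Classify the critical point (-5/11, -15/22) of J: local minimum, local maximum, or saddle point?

The Hessian of J is constant: H = [[8, 2], [2, 6]].
det(H) = 8·6 − 2² = 44.
det(H) > 0 and tr(H) = 14 > 0, so H is positive definite and the point is a local minimum.

local minimum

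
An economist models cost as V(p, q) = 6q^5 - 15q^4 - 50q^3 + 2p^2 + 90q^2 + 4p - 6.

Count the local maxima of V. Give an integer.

V separates as a function of p plus a function of q, so ∇V=0 decouples.
∂V/∂p = 4(p + 1) = 0 at p ∈ {-1}; ∂V/∂q = 30q(q - 3)(q - 1)(q + 2) = 0 at q ∈ {-2, 0, 1, 3}.
The Hessian is diagonal: diag(V_pp, V_qq). Second derivatives: V_pp(-1)=4; V_qq(-2)=-900, V_qq(0)=180, V_qq(1)=-180, V_qq(3)=900.
Local maxima occur where both diagonal entries negative: none. Count: 0.

0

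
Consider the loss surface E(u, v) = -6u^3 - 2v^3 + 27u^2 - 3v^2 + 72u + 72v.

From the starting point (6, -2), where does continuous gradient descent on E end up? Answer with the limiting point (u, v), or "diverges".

E is separable, so gradient descent decouples: u follows -∂E/∂u, v follows -∂E/∂v.
∂E/∂u = -18(u - 4)(u + 1); at u=6 this is -252, so u increases.
∂E/∂v = -6(v - 3)(v + 4); at v=-2 this is 60, so v decreases.
The u-coordinate has no critical point in that direction and runs off to infinity.

diverges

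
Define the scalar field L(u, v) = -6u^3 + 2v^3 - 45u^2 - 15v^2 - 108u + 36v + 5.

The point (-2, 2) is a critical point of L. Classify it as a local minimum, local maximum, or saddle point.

The mixed partial ∂²L/∂u∂v is 0, so the Hessian at any point is diag(L_uu, L_vv) = diag(-18(2u + 5), 6(2v - 5)).
At (-2, 2): H = diag(-18, -6).
Both eigenvalues are negative, so H is negative definite: a local maximum.

local maximum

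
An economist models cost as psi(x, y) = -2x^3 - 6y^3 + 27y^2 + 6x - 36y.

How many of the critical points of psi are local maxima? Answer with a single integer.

psi separates as a function of x plus a function of y, so ∇psi=0 decouples.
∂psi/∂x = -6(x - 1)(x + 1) = 0 at x ∈ {-1, 1}; ∂psi/∂y = -18(y - 2)(y - 1) = 0 at y ∈ {1, 2}.
The Hessian is diagonal: diag(psi_xx, psi_yy). Second derivatives: psi_xx(-1)=12, psi_xx(1)=-12; psi_yy(1)=18, psi_yy(2)=-18.
Local maxima occur where both diagonal entries negative: (1, 2). Count: 1.

1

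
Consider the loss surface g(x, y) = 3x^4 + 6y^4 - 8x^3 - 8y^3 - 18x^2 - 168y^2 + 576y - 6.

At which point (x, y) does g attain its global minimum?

g(x,y) separates as P(x) + Q(y) − 6, so its minimum is min P + min Q − 6.
P'(x) = 12x(x - 3)(x + 1) vanishes at x ∈ {-1, 0, 3}; Q'(y) = 24(y - 3)(y - 2)(y + 4) vanishes at y ∈ {-4, 2, 3}.
Local minima of P (where P''>0): P(-1)=-7, P(3)=-135. Local minima of Q: Q(-4)=-2944, Q(3)=486.
So the global minimum of g is P(3) + Q(-4) − 6 = -135 − 2944 − 6 = -3085, attained at (3, -4).

(3, -4)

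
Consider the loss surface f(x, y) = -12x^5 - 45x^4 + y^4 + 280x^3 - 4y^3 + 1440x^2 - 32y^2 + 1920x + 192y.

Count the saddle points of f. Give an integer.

f separates as a function of x plus a function of y, so ∇f=0 decouples.
∂f/∂x = -60(x - 4)(x + 1)(x + 2)(x + 4) = 0 at x ∈ {-4, -2, -1, 4}; ∂f/∂y = 4(y - 4)(y - 3)(y + 4) = 0 at y ∈ {-4, 3, 4}.
The Hessian is diagonal: diag(f_xx, f_yy). Second derivatives: f_xx(-4)=2880, f_xx(-2)=-720, f_xx(-1)=900, f_xx(4)=-14400; f_yy(-4)=224, f_yy(3)=-28, f_yy(4)=32.
Saddle points occur where the two diagonal entries have opposite signs: (-4, 3), (-2, -4), (-2, 4), (-1, 3), (4, -4), (4, 4). Count: 6.

6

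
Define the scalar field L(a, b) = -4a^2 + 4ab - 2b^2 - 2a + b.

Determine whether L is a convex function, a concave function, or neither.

concave

L is quadratic, so its Hessian is the constant matrix H = [[-8, 4], [4, -4]].
det(H) = 16, tr(H) = -12.
det(H) > 0 and tr(H) < 0, so H is negative definite everywhere: concave.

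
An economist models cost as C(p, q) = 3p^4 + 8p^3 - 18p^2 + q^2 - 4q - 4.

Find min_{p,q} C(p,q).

-143

C(p,q) separates as A(p) + B(q) − 4, so its minimum is min A + min B − 4.
A'(p) = 12p(p - 1)(p + 3) vanishes at p ∈ {-3, 0, 1}; B'(q) = 2q - 4 vanishes at q ∈ {2}.
Local minima of A (where A''>0): A(-3)=-135, A(1)=-7. Local minima of B: B(2)=-4.
So the global minimum of C is A(-3) + B(2) − 4 = -135 − 4 − 4 = -143, attained at (-3, 2).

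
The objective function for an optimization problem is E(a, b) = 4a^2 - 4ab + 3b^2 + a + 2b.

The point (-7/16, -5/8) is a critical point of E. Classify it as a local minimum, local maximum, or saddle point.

The Hessian of E is constant: H = [[8, -4], [-4, 6]].
det(H) = 8·6 − (-4)² = 32.
det(H) > 0 and tr(H) = 14 > 0, so H is positive definite and the point is a local minimum.

local minimum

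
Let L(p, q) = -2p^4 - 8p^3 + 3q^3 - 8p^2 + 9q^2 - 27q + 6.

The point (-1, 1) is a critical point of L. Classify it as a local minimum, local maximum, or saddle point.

The mixed partial ∂²L/∂p∂q is 0, so the Hessian at any point is diag(L_pp, L_qq) = diag(-8(3p^2 + 6p + 2), 18(q + 1)).
At (-1, 1): H = diag(8, 36).
Both eigenvalues are positive, so H is positive definite: a local minimum.

local minimum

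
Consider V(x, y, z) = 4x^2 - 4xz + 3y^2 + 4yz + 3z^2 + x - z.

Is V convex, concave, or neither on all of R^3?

convex

V is quadratic, so its Hessian is the constant matrix H = [[8, 0, -4], [0, 6, 4], [-4, 4, 6]].
Leading principal minors: 8, 48, 64.
All positive ⇒ H ≻ 0 ⇒ convex.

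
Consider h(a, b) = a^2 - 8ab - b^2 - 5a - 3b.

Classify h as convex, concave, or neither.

h is quadratic, so its Hessian is the constant matrix H = [[2, -8], [-8, -2]].
det(H) = -68, tr(H) = 0.
det(H) < 0, so H is indefinite: neither convex nor concave.

neither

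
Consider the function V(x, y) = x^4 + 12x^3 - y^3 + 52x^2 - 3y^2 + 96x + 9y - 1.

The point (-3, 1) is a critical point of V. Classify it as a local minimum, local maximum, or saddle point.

The mixed partial ∂²V/∂x∂y is 0, so the Hessian at any point is diag(V_xx, V_yy) = diag(4(3x^2 + 18x + 26), -6(y + 1)).
At (-3, 1): H = diag(-4, -12).
Both eigenvalues are negative, so H is negative definite: a local maximum.

local maximum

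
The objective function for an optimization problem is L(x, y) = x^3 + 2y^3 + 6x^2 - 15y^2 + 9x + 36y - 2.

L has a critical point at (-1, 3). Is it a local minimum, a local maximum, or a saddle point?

The mixed partial ∂²L/∂x∂y is 0, so the Hessian at any point is diag(L_xx, L_yy) = diag(6(x + 2), 6(2y - 5)).
At (-1, 3): H = diag(6, 6).
Both eigenvalues are positive, so H is positive definite: a local minimum.

local minimum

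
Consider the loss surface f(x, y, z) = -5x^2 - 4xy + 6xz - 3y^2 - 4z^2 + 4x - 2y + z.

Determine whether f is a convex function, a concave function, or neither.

f is quadratic, so its Hessian is the constant matrix H = [[-10, -4, 6], [-4, -6, 0], [6, 0, -8]].
Leading principal minors: -10, 44, -136.
Signs alternate −, +, − ⇒ H ≺ 0 ⇒ concave.

concave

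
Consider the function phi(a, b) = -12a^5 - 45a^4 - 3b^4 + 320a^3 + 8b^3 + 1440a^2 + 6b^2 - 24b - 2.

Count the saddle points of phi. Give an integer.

phi separates as a function of a plus a function of b, so ∇phi=0 decouples.
∂phi/∂a = -60a(a - 4)(a + 3)(a + 4) = 0 at a ∈ {-4, -3, 0, 4}; ∂phi/∂b = -12(b - 2)(b - 1)(b + 1) = 0 at b ∈ {-1, 1, 2}.
The Hessian is diagonal: diag(phi_aa, phi_bb). Second derivatives: phi_aa(-4)=1920, phi_aa(-3)=-1260, phi_aa(0)=2880, phi_aa(4)=-13440; phi_bb(-1)=-72, phi_bb(1)=24, phi_bb(2)=-36.
Saddle points occur where the two diagonal entries have opposite signs: (-4, -1), (-4, 2), (-3, 1), (0, -1), (0, 2), (4, 1). Count: 6.

6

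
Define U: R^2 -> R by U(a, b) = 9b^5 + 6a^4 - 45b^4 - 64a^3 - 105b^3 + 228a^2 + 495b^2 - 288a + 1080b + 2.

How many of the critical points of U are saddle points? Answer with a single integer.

6

U separates as a function of a plus a function of b, so ∇U=0 decouples.
∂U/∂a = 24(a - 4)(a - 3)(a - 1) = 0 at a ∈ {1, 3, 4}; ∂U/∂b = 45(b - 4)(b - 3)(b + 1)(b + 2) = 0 at b ∈ {-2, -1, 3, 4}.
The Hessian is diagonal: diag(U_aa, U_bb). Second derivatives: U_aa(1)=144, U_aa(3)=-48, U_aa(4)=72; U_bb(-2)=-1350, U_bb(-1)=900, U_bb(3)=-900, U_bb(4)=1350.
Saddle points occur where the two diagonal entries have opposite signs: (1, -2), (1, 3), (3, -1), (3, 4), (4, -2), (4, 3). Count: 6.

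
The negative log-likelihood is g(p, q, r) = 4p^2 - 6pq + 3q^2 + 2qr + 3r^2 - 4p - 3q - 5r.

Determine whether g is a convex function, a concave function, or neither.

convex

g is quadratic, so its Hessian is the constant matrix H = [[8, -6, 0], [-6, 6, 2], [0, 2, 6]].
Leading principal minors: 8, 12, 40.
All positive ⇒ H ≻ 0 ⇒ convex.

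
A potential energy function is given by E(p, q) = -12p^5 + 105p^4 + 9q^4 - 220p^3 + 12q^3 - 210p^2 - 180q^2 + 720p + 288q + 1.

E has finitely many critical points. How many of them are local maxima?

E separates as a function of p plus a function of q, so ∇E=0 decouples.
∂E/∂p = -60(p - 4)(p - 3)(p - 1)(p + 1) = 0 at p ∈ {-1, 1, 3, 4}; ∂E/∂q = 36(q - 2)(q - 1)(q + 4) = 0 at q ∈ {-4, 1, 2}.
The Hessian is diagonal: diag(E_pp, E_qq). Second derivatives: E_pp(-1)=2400, E_pp(1)=-720, E_pp(3)=480, E_pp(4)=-900; E_qq(-4)=1080, E_qq(1)=-180, E_qq(2)=216.
Local maxima occur where both diagonal entries negative: (1, 1), (4, 1). Count: 2.

2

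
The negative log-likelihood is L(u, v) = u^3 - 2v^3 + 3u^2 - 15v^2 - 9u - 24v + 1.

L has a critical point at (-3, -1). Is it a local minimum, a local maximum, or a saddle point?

The mixed partial ∂²L/∂u∂v is 0, so the Hessian at any point is diag(L_uu, L_vv) = diag(6(u + 1), -6(2v + 5)).
At (-3, -1): H = diag(-12, -18).
Both eigenvalues are negative, so H is negative definite: a local maximum.

local maximum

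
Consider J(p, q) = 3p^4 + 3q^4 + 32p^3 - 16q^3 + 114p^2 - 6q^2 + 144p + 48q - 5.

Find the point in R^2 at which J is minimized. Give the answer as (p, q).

(-1, 4)

J(p,q) separates as A(p) + B(q) − 5, so its minimum is min A + min B − 5.
A'(p) = 12(p + 1)(p + 3)(p + 4) vanishes at p ∈ {-4, -3, -1}; B'(q) = 12(q - 4)(q - 1)(q + 1) vanishes at q ∈ {-1, 1, 4}.
Local minima of A (where A''>0): A(-4)=-32, A(-1)=-59. Local minima of B: B(-1)=-35, B(4)=-160.
So the global minimum of J is A(-1) + B(4) − 5 = -59 − 160 − 5 = -224, attained at (-1, 4).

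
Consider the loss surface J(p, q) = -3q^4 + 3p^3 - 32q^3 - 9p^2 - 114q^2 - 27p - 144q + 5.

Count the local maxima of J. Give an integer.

2

J separates as a function of p plus a function of q, so ∇J=0 decouples.
∂J/∂p = 9(p - 3)(p + 1) = 0 at p ∈ {-1, 3}; ∂J/∂q = -12(q + 1)(q + 3)(q + 4) = 0 at q ∈ {-4, -3, -1}.
The Hessian is diagonal: diag(J_pp, J_qq). Second derivatives: J_pp(-1)=-36, J_pp(3)=36; J_qq(-4)=-36, J_qq(-3)=24, J_qq(-1)=-72.
Local maxima occur where both diagonal entries negative: (-1, -4), (-1, -1). Count: 2.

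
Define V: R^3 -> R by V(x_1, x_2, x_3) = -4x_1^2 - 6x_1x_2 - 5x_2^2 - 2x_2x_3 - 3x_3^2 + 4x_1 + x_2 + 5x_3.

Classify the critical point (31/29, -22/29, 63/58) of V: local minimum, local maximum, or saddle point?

local maximum

The Hessian is constant: H = [[-8, -6, 0], [-6, -10, -2], [0, -2, -6]].
Leading principal minors: Δ₁ = -8, Δ₂ = 44, Δ₃ = -232.
The minors alternate sign starting negative (−, +, −), so H is negative definite: a local maximum.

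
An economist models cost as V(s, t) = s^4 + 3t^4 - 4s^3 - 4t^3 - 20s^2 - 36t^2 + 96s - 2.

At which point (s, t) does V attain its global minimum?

V(s,t) separates as P(s) + Q(t) − 2, so its minimum is min P + min Q − 2.
P'(s) = 4(s - 4)(s - 2)(s + 3) vanishes at s ∈ {-3, 2, 4}; Q'(t) = 12t(t - 3)(t + 2) vanishes at t ∈ {-2, 0, 3}.
Local minima of P (where P''>0): P(-3)=-279, P(4)=64. Local minima of Q: Q(-2)=-64, Q(3)=-189.
So the global minimum of V is P(-3) + Q(3) − 2 = -279 − 189 − 2 = -470, attained at (-3, 3).

(-3, 3)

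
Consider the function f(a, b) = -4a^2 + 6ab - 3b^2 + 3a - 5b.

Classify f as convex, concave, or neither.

f is quadratic, so its Hessian is the constant matrix H = [[-8, 6], [6, -6]].
det(H) = 12, tr(H) = -14.
det(H) > 0 and tr(H) < 0, so H is negative definite everywhere: concave.

concave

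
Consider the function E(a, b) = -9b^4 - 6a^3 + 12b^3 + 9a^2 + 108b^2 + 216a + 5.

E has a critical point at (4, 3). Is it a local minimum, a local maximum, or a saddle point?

local maximum

The mixed partial ∂²E/∂a∂b is 0, so the Hessian at any point is diag(E_aa, E_bb) = diag(18(-2a + 1), 36(-3b^2 + 2b + 6)).
At (4, 3): H = diag(-126, -540).
Both eigenvalues are negative, so H is negative definite: a local maximum.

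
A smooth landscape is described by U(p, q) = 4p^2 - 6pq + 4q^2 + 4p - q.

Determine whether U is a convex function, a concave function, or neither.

convex

U is quadratic, so its Hessian is the constant matrix H = [[8, -6], [-6, 8]].
det(H) = 28, tr(H) = 16.
det(H) > 0 and tr(H) > 0, so H is positive definite everywhere: convex.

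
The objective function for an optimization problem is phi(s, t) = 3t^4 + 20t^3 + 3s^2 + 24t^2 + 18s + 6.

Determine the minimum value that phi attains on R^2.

-149

phi(s,t) separates as P(s) + Q(t) + 6, so its minimum is min P + min Q + 6.
P'(s) = 6s + 18 vanishes at s ∈ {-3}; Q'(t) = 12t(t + 1)(t + 4) vanishes at t ∈ {-4, -1, 0}.
Local minima of P (where P''>0): P(-3)=-27. Local minima of Q: Q(-4)=-128, Q(0)=0.
So the global minimum of phi is P(-3) + Q(-4) + 6 = -27 − 128 + 6 = -149, attained at (-3, -4).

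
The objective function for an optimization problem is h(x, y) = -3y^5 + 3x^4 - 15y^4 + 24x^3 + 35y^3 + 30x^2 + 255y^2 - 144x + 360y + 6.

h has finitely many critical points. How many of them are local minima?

4

h separates as a function of x plus a function of y, so ∇h=0 decouples.
∂h/∂x = 12(x - 1)(x + 3)(x + 4) = 0 at x ∈ {-4, -3, 1}; ∂h/∂y = -15(y - 3)(y + 1)(y + 2)(y + 4) = 0 at y ∈ {-4, -2, -1, 3}.
The Hessian is diagonal: diag(h_xx, h_yy). Second derivatives: h_xx(-4)=60, h_xx(-3)=-48, h_xx(1)=240; h_yy(-4)=630, h_yy(-2)=-150, h_yy(-1)=180, h_yy(3)=-2100.
Local minima occur where both diagonal entries positive: (-4, -4), (-4, -1), (1, -4), (1, -1). Count: 4.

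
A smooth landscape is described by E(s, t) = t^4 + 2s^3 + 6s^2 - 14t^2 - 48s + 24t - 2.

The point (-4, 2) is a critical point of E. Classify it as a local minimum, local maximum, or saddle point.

saddle point

The mixed partial ∂²E/∂s∂t is 0, so the Hessian at any point is diag(E_ss, E_tt) = diag(12(s + 1), 4(3t^2 - 7)).
At (-4, 2): H = diag(-36, 20).
The eigenvalues have opposite signs, so H is indefinite: a saddle point.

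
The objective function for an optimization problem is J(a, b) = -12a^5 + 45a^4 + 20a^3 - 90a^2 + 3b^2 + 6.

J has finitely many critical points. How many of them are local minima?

J separates as a function of a plus a function of b, so ∇J=0 decouples.
∂J/∂a = -60a(a - 3)(a - 1)(a + 1) = 0 at a ∈ {-1, 0, 1, 3}; ∂J/∂b = 6b = 0 at b ∈ {0}.
The Hessian is diagonal: diag(J_aa, J_bb). Second derivatives: J_aa(-1)=480, J_aa(0)=-180, J_aa(1)=240, J_aa(3)=-1440; J_bb(0)=6.
Local minima occur where both diagonal entries positive: (-1, 0), (1, 0). Count: 2.

2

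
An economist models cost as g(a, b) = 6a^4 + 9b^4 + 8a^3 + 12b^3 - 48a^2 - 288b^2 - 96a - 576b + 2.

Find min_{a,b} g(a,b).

g(a,b) separates as P(a) + Q(b) + 2, so its minimum is min P + min Q + 2.
P'(a) = 24(a - 2)(a + 1)(a + 2) vanishes at a ∈ {-2, -1, 2}; Q'(b) = 36(b - 4)(b + 1)(b + 4) vanishes at b ∈ {-4, -1, 4}.
Local minima of P (where P''>0): P(-2)=32, P(2)=-224. Local minima of Q: Q(-4)=-768, Q(4)=-3840.
So the global minimum of g is P(2) + Q(4) + 2 = -224 − 3840 + 2 = -4062, attained at (2, 4).

-4062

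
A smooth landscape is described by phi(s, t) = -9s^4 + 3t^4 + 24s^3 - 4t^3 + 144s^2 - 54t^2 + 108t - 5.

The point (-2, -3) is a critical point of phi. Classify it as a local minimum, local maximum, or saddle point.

The mixed partial ∂²phi/∂s∂t is 0, so the Hessian at any point is diag(phi_ss, phi_tt) = diag(36(-3s^2 + 4s + 8), 12(3t^2 - 2t - 9)).
At (-2, -3): H = diag(-432, 288).
The eigenvalues have opposite signs, so H is indefinite: a saddle point.

saddle point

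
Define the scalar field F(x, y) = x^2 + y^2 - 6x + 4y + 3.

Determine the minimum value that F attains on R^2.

-10

F(x,y) separates as P(x) + Q(y) + 3, so its minimum is min P + min Q + 3.
P'(x) = 2x - 6 vanishes at x ∈ {3}; Q'(y) = 2y + 4 vanishes at y ∈ {-2}.
Local minima of P (where P''>0): P(3)=-9. Local minima of Q: Q(-2)=-4.
So the global minimum of F is P(3) + Q(-2) + 3 = -9 − 4 + 3 = -10, attained at (3, -2).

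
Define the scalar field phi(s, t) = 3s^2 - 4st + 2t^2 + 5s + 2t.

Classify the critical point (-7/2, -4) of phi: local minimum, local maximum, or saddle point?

The Hessian of phi is constant: H = [[6, -4], [-4, 4]].
det(H) = 6·4 − (-4)² = 8.
det(H) > 0 and tr(H) = 10 > 0, so H is positive definite and the point is a local minimum.

local minimum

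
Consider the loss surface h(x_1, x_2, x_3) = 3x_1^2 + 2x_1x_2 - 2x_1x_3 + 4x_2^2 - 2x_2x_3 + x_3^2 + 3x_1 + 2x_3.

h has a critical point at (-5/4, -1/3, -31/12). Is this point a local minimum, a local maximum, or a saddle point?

local minimum

The Hessian is constant: H = [[6, 2, -2], [2, 8, -2], [-2, -2, 2]].
Leading principal minors: Δ₁ = 6, Δ₂ = 44, Δ₃ = 48.
All leading minors are positive, so H is positive definite: a local minimum.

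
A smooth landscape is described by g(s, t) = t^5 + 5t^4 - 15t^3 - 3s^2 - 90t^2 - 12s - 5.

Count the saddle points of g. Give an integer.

g separates as a function of s plus a function of t, so ∇g=0 decouples.
∂g/∂s = -6(s + 2) = 0 at s ∈ {-2}; ∂g/∂t = 5t(t - 3)(t + 3)(t + 4) = 0 at t ∈ {-4, -3, 0, 3}.
The Hessian is diagonal: diag(g_ss, g_tt). Second derivatives: g_ss(-2)=-6; g_tt(-4)=-140, g_tt(-3)=90, g_tt(0)=-180, g_tt(3)=630.
Saddle points occur where the two diagonal entries have opposite signs: (-2, -3), (-2, 3). Count: 2.

2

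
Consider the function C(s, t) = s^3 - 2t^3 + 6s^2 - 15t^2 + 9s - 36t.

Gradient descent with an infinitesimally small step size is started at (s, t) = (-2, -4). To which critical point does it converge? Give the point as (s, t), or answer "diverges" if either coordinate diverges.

C is separable, so gradient descent decouples: s follows -∂C/∂s, t follows -∂C/∂t.
∂C/∂s = 3(s + 1)(s + 3); at s=-2 this is -3, so s increases.
∂C/∂t = -6(t + 2)(t + 3); at t=-4 this is -12, so t increases.
s converges to its nearest critical value -1 (a local min of the s-part); t converges to -3. The iterate converges to (-1, -3).

(-1, -3)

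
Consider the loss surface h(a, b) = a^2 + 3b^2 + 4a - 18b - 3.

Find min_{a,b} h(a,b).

-34

h(a,b) separates as P(a) + Q(b) − 3, so its minimum is min P + min Q − 3.
P'(a) = 2a + 4 vanishes at a ∈ {-2}; Q'(b) = 6b - 18 vanishes at b ∈ {3}.
Local minima of P (where P''>0): P(-2)=-4. Local minima of Q: Q(3)=-27.
So the global minimum of h is P(-2) + Q(3) − 3 = -4 − 27 − 3 = -34, attained at (-2, 3).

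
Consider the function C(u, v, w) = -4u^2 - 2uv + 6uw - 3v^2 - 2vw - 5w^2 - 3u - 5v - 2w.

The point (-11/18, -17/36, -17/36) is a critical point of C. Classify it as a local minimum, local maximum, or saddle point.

local maximum

The Hessian is constant: H = [[-8, -2, 6], [-2, -6, -2], [6, -2, -10]].
Leading principal minors: Δ₁ = -8, Δ₂ = 44, Δ₃ = -144.
The minors alternate sign starting negative (−, +, −), so H is negative definite: a local maximum.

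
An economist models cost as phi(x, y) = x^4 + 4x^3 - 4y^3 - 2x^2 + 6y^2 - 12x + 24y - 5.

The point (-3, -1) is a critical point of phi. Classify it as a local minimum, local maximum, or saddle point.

local minimum

The mixed partial ∂²phi/∂x∂y is 0, so the Hessian at any point is diag(phi_xx, phi_yy) = diag(4(3x^2 + 6x - 1), 12(-2y + 1)).
At (-3, -1): H = diag(32, 36).
Both eigenvalues are positive, so H is positive definite: a local minimum.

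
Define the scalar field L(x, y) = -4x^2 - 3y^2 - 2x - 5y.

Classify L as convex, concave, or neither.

L is quadratic, so its Hessian is the constant matrix H = [[-8, 0], [0, -6]].
det(H) = 48, tr(H) = -14.
det(H) > 0 and tr(H) < 0, so H is negative definite everywhere: concave.

concave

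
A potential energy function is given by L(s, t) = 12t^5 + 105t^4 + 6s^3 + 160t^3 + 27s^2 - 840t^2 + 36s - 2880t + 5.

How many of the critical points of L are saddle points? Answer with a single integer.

4

L separates as a function of s plus a function of t, so ∇L=0 decouples.
∂L/∂s = 18(s + 1)(s + 2) = 0 at s ∈ {-2, -1}; ∂L/∂t = 60(t - 2)(t + 2)(t + 3)(t + 4) = 0 at t ∈ {-4, -3, -2, 2}.
The Hessian is diagonal: diag(L_ss, L_tt). Second derivatives: L_ss(-2)=-18, L_ss(-1)=18; L_tt(-4)=-720, L_tt(-3)=300, L_tt(-2)=-480, L_tt(2)=7200.
Saddle points occur where the two diagonal entries have opposite signs: (-2, -3), (-2, 2), (-1, -4), (-1, -2). Count: 4.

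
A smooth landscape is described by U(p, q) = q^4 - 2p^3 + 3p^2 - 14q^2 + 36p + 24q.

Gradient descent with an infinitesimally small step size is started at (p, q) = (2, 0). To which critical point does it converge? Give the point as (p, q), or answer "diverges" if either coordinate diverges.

U is separable, so gradient descent decouples: p follows -∂U/∂p, q follows -∂U/∂q.
∂U/∂p = -6(p - 3)(p + 2); at p=2 this is 24, so p decreases.
∂U/∂q = 4(q - 2)(q - 1)(q + 3); at q=0 this is 24, so q decreases.
p converges to its nearest critical value -2 (a local min of the p-part); q converges to -3. The iterate converges to (-2, -3).

(-2, -3)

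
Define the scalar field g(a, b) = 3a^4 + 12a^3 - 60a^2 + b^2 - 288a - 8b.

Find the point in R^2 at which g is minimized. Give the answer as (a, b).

g(a,b) separates as P(a) + Q(b), so its minimum is min P + min Q.
P'(a) = 12(a - 3)(a + 2)(a + 4) vanishes at a ∈ {-4, -2, 3}; Q'(b) = 2b - 8 vanishes at b ∈ {4}.
Local minima of P (where P''>0): P(-4)=192, P(3)=-837. Local minima of Q: Q(4)=-16.
So the global minimum of g is P(3) + Q(4) = -837 − 16 = -853, attained at (3, 4).

(3, 4)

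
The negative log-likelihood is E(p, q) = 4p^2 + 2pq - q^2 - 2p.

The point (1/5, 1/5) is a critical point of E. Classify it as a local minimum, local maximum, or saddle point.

The Hessian of E is constant: H = [[8, 2], [2, -2]].
det(H) = 8·(-2) − 2² = -20.
Since det(H) < 0, H is indefinite and the critical point is a saddle point.

saddle point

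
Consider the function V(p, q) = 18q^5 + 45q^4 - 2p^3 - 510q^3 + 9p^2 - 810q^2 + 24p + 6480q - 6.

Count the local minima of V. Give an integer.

V separates as a function of p plus a function of q, so ∇V=0 decouples.
∂V/∂p = -6(p - 4)(p + 1) = 0 at p ∈ {-1, 4}; ∂V/∂q = 90(q - 3)(q - 2)(q + 3)(q + 4) = 0 at q ∈ {-4, -3, 2, 3}.
The Hessian is diagonal: diag(V_pp, V_qq). Second derivatives: V_pp(-1)=30, V_pp(4)=-30; V_qq(-4)=-3780, V_qq(-3)=2700, V_qq(2)=-2700, V_qq(3)=3780.
Local minima occur where both diagonal entries positive: (-1, -3), (-1, 3). Count: 2.

2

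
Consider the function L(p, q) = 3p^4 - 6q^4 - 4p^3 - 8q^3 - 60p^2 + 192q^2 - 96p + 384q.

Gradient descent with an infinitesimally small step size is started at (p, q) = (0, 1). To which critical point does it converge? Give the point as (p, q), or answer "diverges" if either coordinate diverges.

L is separable, so gradient descent decouples: p follows -∂L/∂p, q follows -∂L/∂q.
∂L/∂p = 12(p - 4)(p + 1)(p + 2); at p=0 this is -96, so p increases.
∂L/∂q = -24(q - 4)(q + 1)(q + 4); at q=1 this is 720, so q decreases.
p converges to its nearest critical value 4 (a local min of the p-part); q converges to -1. The iterate converges to (4, -1).

(4, -1)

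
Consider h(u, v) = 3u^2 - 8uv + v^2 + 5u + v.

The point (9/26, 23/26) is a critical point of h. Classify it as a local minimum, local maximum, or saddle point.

The Hessian of h is constant: H = [[6, -8], [-8, 2]].
det(H) = 6·2 − (-8)² = -52.
Since det(H) < 0, H is indefinite and the critical point is a saddle point.

saddle point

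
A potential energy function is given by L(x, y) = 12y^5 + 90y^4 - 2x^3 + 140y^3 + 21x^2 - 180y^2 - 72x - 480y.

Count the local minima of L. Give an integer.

2

L separates as a function of x plus a function of y, so ∇L=0 decouples.
∂L/∂x = -6(x - 4)(x - 3) = 0 at x ∈ {3, 4}; ∂L/∂y = 60(y - 1)(y + 1)(y + 2)(y + 4) = 0 at y ∈ {-4, -2, -1, 1}.
The Hessian is diagonal: diag(L_xx, L_yy). Second derivatives: L_xx(3)=6, L_xx(4)=-6; L_yy(-4)=-1800, L_yy(-2)=360, L_yy(-1)=-360, L_yy(1)=1800.
Local minima occur where both diagonal entries positive: (3, -2), (3, 1). Count: 2.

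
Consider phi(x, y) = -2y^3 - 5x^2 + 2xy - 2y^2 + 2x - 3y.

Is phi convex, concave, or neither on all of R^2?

neither

The term -2y^3 is cubic, so the Hessian is not constant.
∂²phi/∂y² = -12y - 4, which takes both signs as y varies (negative for sufficiently large y). A diagonal entry of the Hessian changing sign means the Hessian is neither positive- nor negative-semidefinite on all of R^2.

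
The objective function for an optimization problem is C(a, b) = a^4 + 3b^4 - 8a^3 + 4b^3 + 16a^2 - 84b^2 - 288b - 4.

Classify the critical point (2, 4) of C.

saddle point

The mixed partial ∂²C/∂a∂b is 0, so the Hessian at any point is diag(C_aa, C_bb) = diag(4(3a^2 - 12a + 8), 12(3b^2 + 2b - 14)).
At (2, 4): H = diag(-16, 504).
The eigenvalues have opposite signs, so H is indefinite: a saddle point.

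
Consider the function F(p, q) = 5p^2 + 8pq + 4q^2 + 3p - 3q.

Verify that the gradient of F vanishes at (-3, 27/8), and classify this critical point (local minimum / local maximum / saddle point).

∇F = (10p + 8q + 3, 8p + 8q - 3); substituting (-3, 27/8) gives ∇F = (0, 0), so (-3, 27/8) is indeed a critical point.
The Hessian of F is constant: H = [[10, 8], [8, 8]].
det(H) = 10·8 − 8² = 16.
det(H) > 0 and tr(H) = 18 > 0, so H is positive definite and the point is a local minimum.

local minimum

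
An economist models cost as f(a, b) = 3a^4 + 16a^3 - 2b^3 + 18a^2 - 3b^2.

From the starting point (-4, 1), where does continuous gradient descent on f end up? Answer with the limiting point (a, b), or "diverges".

f is separable, so gradient descent decouples: a follows -∂f/∂a, b follows -∂f/∂b.
∂f/∂a = 12a(a + 1)(a + 3); at a=-4 this is -144, so a increases.
∂f/∂b = -6b(b + 1); at b=1 this is -12, so b increases.
The b-coordinate has no critical point in that direction and runs off to infinity.

diverges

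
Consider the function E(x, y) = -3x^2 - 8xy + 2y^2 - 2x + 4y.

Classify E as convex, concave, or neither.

E is quadratic, so its Hessian is the constant matrix H = [[-6, -8], [-8, 4]].
det(H) = -88, tr(H) = -2.
det(H) < 0, so H is indefinite: neither convex nor concave.

neither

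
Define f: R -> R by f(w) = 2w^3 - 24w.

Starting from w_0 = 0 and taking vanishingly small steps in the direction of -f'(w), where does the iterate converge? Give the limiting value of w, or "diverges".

f'(w) = 6(w - 2)(w + 2), so f'(0) = -24.
Gradient descent moves in the -f' direction, i.e. w is increasing.
The nearest critical point in that direction is w = 2, where f'' = 24 > 0 (a local minimum). The iterate converges there.

2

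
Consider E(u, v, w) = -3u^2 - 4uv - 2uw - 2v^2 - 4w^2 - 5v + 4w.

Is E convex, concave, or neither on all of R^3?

E is quadratic, so its Hessian is the constant matrix H = [[-6, -4, -2], [-4, -4, 0], [-2, 0, -8]].
Leading principal minors: -6, 8, -48.
Signs alternate −, +, − ⇒ H ≺ 0 ⇒ concave.

concave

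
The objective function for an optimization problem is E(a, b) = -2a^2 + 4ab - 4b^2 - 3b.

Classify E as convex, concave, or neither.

E is quadratic, so its Hessian is the constant matrix H = [[-4, 4], [4, -8]].
det(H) = 16, tr(H) = -12.
det(H) > 0 and tr(H) < 0, so H is negative definite everywhere: concave.

concave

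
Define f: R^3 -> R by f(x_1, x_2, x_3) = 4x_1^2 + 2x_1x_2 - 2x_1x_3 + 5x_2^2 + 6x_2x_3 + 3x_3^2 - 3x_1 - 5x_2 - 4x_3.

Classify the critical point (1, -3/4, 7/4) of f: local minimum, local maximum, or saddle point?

local minimum

The Hessian is constant: H = [[8, 2, -2], [2, 10, 6], [-2, 6, 6]].
Leading principal minors: Δ₁ = 8, Δ₂ = 76, Δ₃ = 80.
All leading minors are positive, so H is positive definite: a local minimum.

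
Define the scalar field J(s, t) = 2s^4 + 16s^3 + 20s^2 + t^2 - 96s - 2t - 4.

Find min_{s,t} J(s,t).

J(s,t) separates as P(s) + Q(t) − 4, so its minimum is min P + min Q − 4.
P'(s) = 8(s - 1)(s + 3)(s + 4) vanishes at s ∈ {-4, -3, 1}; Q'(t) = 2(t - 1) vanishes at t ∈ {1}.
Local minima of P (where P''>0): P(-4)=192, P(1)=-58. Local minima of Q: Q(1)=-1.
So the global minimum of J is P(1) + Q(1) − 4 = -58 − 1 − 4 = -63, attained at (1, 1).

-63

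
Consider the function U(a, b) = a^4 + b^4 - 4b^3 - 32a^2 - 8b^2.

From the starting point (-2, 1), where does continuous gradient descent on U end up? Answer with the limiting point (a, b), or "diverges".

U is separable, so gradient descent decouples: a follows -∂U/∂a, b follows -∂U/∂b.
∂U/∂a = 4a(a - 4)(a + 4); at a=-2 this is 96, so a decreases.
∂U/∂b = 4b(b - 4)(b + 1); at b=1 this is -24, so b increases.
a converges to its nearest critical value -4 (a local min of the a-part); b converges to 4. The iterate converges to (-4, 4).

(-4, 4)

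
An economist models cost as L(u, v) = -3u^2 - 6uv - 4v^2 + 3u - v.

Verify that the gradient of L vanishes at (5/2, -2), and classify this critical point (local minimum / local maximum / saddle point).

local maximum

∇L = (-6u - 6v + 3, -6u - 8v - 1); substituting (5/2, -2) gives ∇L = (0, 0), so (5/2, -2) is indeed a critical point.
The Hessian of L is constant: H = [[-6, -6], [-6, -8]].
det(H) = (-6)·(-8) − (-6)² = 12.
det(H) > 0 and tr(H) = -14 < 0, so H is negative definite and the point is a local maximum.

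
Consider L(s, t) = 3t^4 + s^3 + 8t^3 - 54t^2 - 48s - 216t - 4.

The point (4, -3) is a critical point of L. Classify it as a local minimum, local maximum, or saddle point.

The mixed partial ∂²L/∂s∂t is 0, so the Hessian at any point is diag(L_ss, L_tt) = diag(6s, 12(3t^2 + 4t - 9)).
At (4, -3): H = diag(24, 72).
Both eigenvalues are positive, so H is positive definite: a local minimum.

local minimum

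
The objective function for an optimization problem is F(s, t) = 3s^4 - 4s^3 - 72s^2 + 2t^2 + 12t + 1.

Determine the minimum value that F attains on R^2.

-657

F(s,t) separates as P(s) + Q(t) + 1, so its minimum is min P + min Q + 1.
P'(s) = 12s(s - 4)(s + 3) vanishes at s ∈ {-3, 0, 4}; Q'(t) = 4(t + 3) vanishes at t ∈ {-3}.
Local minima of P (where P''>0): P(-3)=-297, P(4)=-640. Local minima of Q: Q(-3)=-18.
So the global minimum of F is P(4) + Q(-3) + 1 = -640 − 18 + 1 = -657, attained at (4, -3).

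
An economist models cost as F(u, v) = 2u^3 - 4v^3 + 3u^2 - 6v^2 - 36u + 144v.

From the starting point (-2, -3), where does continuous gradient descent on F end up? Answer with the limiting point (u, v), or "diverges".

F is separable, so gradient descent decouples: u follows -∂F/∂u, v follows -∂F/∂v.
∂F/∂u = 6(u - 2)(u + 3); at u=-2 this is -24, so u increases.
∂F/∂v = -12(v - 3)(v + 4); at v=-3 this is 72, so v decreases.
u converges to its nearest critical value 2 (a local min of the u-part); v converges to -4. The iterate converges to (2, -4).

(2, -4)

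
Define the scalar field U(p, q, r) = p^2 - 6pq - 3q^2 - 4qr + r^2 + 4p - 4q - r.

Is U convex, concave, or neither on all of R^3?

U is quadratic, so its Hessian is the constant matrix H = [[2, -6, 0], [-6, -6, -4], [0, -4, 2]].
Leading principal minors: 2, -48, -128.
Neither pattern holds ⇒ H is indefinite ⇒ neither convex nor concave.

neither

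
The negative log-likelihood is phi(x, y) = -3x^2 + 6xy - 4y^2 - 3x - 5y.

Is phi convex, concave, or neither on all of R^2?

concave

phi is quadratic, so its Hessian is the constant matrix H = [[-6, 6], [6, -8]].
det(H) = 12, tr(H) = -14.
det(H) > 0 and tr(H) < 0, so H is negative definite everywhere: concave.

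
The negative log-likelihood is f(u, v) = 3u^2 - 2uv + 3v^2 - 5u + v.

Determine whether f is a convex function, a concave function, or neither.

convex

f is quadratic, so its Hessian is the constant matrix H = [[6, -2], [-2, 6]].
det(H) = 32, tr(H) = 12.
det(H) > 0 and tr(H) > 0, so H is positive definite everywhere: convex.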